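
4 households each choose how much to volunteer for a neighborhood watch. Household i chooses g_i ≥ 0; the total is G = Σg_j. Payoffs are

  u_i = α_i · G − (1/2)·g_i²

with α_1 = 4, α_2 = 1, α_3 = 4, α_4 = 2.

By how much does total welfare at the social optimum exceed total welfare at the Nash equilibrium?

Household i's FOC: ∂u_i/∂g_i = α_i − g_i = 0, so g_i* = α_i.
NE contributions = (4, 1, 4, 2); G = 11.
W^NE = (Σα)·G − ½Σα_i² = 11² − ½·37 = 102.5.
Planner sets g_i = Σα_j = 11 for every i, so G^SO = 4·11 = 44.
W^SO = (Σα)·G^SO − ½·4·(Σα)² = (4/2)·11² = 242.
Deadweight loss = W^SO − W^NE = 139.5.

139.5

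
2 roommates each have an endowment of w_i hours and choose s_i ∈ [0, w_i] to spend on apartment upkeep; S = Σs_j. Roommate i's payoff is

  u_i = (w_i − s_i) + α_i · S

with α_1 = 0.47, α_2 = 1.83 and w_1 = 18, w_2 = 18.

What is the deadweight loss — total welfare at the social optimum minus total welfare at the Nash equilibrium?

23.4

∂u_i/∂s_i = α_i − 1, so roommate i contributes w_i if α_i > 1, else 0.
α_i > 1 for i ∈ {2}; NE contributions (0, 18), S = 18.
W^NE = Σw_i − S^NE + (Σα_i)·S^NE = 36 + 1.3·18 = 59.4.
Planner: ∂(Σu_j)/∂s_i = Σα_j − 1 = 1.3 > 0, so everyone contributes w_i; S^SO = 36, W^SO = 36 + 1.3·36 = 82.8.
Deadweight loss = 23.4.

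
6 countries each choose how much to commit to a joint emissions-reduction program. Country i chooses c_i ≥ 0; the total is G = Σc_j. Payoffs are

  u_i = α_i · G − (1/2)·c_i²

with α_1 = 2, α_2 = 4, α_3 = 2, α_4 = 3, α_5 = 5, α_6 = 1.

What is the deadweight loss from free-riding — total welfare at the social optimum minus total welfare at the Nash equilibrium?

607.5

Country i's FOC: ∂u_i/∂c_i = α_i − c_i = 0, so c_i* = α_i.
NE contributions = (2, 4, 2, 3, 5, 1); G = 17.
W^NE = (Σα)·G − ½Σα_i² = 17² − ½·59 = 259.5.
Planner sets c_i = Σα_j = 17 for every i, so G^SO = 6·17 = 102.
W^SO = (Σα)·G^SO − ½·6·(Σα)² = (6/2)·17² = 867.
Deadweight loss = W^SO − W^NE = 607.5.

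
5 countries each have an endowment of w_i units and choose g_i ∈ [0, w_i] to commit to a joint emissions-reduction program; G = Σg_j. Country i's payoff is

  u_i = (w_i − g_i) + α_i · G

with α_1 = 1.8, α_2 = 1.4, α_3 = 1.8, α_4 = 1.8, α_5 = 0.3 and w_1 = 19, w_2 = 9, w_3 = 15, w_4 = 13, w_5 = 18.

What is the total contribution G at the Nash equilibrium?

56

∂u_i/∂g_i = α_i − 1, so country i contributes w_i if α_i > 1, else 0.
α_i > 1 for i ∈ {1, 2, 3, 4}; NE contributions (19, 9, 15, 13, 0), G = 56.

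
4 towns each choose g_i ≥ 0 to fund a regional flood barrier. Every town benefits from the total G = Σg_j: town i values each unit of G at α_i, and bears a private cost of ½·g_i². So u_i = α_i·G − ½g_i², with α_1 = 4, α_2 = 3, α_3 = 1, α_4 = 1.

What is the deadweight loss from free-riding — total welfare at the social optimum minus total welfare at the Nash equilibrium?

94.5

Town i's FOC: ∂u_i/∂g_i = α_i − g_i = 0, so g_i* = α_i.
NE contributions = (4, 3, 1, 1); G = 9.
W^NE = (Σα)·G − ½Σα_i² = 9² − ½·27 = 67.5.
Planner sets g_i = Σα_j = 9 for every i, so G^SO = 4·9 = 36.
W^SO = (Σα)·G^SO − ½·4·(Σα)² = (4/2)·9² = 162.
Deadweight loss = W^SO − W^NE = 94.5.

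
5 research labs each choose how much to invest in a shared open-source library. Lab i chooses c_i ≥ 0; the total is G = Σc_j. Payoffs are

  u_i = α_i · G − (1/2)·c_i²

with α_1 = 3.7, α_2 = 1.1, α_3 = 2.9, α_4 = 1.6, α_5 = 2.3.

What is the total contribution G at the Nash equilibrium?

11.6

Lab i's FOC: ∂u_i/∂c_i = α_i − c_i = 0, so c_i* = α_i.
NE contributions = (3.7, 1.1, 2.9, 1.6, 2.3); G = 11.6.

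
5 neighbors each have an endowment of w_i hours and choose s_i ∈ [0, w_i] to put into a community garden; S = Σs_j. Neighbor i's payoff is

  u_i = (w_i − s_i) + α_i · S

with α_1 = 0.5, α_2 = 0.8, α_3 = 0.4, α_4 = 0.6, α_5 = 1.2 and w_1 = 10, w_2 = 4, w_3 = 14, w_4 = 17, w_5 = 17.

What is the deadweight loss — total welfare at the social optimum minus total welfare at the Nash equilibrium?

112.5

∂u_i/∂s_i = α_i − 1, so neighbor i contributes w_i if α_i > 1, else 0.
α_i > 1 for i ∈ {5}; NE contributions (0, 0, 0, 0, 17), S = 17.
W^NE = Σw_i − S^NE + (Σα_i)·S^NE = 62 + 2.5·17 = 104.5.
Planner: ∂(Σu_j)/∂s_i = Σα_j − 1 = 2.5 > 0, so everyone contributes w_i; S^SO = 62, W^SO = 62 + 2.5·62 = 217.
Deadweight loss = 112.5.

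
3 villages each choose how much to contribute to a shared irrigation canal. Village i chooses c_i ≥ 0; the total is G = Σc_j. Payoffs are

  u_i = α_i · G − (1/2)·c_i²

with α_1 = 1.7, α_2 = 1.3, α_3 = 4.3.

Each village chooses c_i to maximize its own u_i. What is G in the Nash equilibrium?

7.3

Village i's FOC: ∂u_i/∂c_i = α_i − c_i = 0, so c_i* = α_i.
NE contributions = (1.7, 1.3, 4.3); G = 7.3.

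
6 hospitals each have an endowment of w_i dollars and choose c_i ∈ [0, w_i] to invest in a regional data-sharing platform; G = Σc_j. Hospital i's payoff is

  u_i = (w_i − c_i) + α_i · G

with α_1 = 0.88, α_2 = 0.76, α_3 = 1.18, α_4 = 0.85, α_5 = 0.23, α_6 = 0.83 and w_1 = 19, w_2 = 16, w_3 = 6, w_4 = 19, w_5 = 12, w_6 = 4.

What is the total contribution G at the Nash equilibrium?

6

∂u_i/∂c_i = α_i − 1, so hospital i contributes w_i if α_i > 1, else 0.
α_i > 1 for i ∈ {3}; NE contributions (0, 0, 6, 0, 0, 0), G = 6.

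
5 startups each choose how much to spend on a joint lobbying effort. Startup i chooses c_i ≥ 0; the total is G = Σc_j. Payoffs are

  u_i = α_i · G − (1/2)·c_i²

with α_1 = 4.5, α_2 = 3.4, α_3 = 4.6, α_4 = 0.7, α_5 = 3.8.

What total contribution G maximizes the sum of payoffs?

Planner FOC: ∂(Σu_j)/∂c_i = (Σα_j) − c_i = 0, so c_i^SO = Σα_j = 17 for every i; G^SO = 85.

85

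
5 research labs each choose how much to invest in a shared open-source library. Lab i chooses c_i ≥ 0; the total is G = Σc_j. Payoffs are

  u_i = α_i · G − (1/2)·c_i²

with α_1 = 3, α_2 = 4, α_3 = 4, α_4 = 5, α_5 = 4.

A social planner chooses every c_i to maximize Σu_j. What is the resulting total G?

Planner FOC: ∂(Σu_j)/∂c_i = (Σα_j) − c_i = 0, so c_i^SO = Σα_j = 20 for every i; G^SO = 100.

100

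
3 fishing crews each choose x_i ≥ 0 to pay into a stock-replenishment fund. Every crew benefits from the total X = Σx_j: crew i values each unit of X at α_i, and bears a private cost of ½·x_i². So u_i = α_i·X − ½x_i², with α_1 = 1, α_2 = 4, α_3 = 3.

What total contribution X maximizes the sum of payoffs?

Planner FOC: ∂(Σu_j)/∂x_i = (Σα_j) − x_i = 0, so x_i^SO = Σα_j = 8 for every i; X^SO = 24.

24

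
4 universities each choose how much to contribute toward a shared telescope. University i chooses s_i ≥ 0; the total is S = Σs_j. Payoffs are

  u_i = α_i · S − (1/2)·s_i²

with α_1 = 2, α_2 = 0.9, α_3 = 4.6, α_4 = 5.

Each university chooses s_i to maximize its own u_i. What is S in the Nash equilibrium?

University i's FOC: ∂u_i/∂s_i = α_i − s_i = 0, so s_i* = α_i.
NE contributions = (2, 0.9, 4.6, 5); S = 12.5.

12.5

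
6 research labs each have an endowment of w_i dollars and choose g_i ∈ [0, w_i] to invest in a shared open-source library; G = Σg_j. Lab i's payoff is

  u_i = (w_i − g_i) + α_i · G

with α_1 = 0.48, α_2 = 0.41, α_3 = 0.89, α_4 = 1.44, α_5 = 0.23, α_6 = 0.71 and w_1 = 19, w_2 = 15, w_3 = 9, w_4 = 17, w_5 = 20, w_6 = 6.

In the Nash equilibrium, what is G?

∂u_i/∂g_i = α_i − 1, so lab i contributes w_i if α_i > 1, else 0.
α_i > 1 for i ∈ {4}; NE contributions (0, 0, 0, 17, 0, 0), G = 17.

17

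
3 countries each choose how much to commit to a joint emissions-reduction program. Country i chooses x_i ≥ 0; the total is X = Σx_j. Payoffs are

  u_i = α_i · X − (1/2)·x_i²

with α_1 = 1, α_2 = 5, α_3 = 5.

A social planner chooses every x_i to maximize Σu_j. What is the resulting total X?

33

Planner FOC: ∂(Σu_j)/∂x_i = (Σα_j) − x_i = 0, so x_i^SO = Σα_j = 11 for every i; X^SO = 33.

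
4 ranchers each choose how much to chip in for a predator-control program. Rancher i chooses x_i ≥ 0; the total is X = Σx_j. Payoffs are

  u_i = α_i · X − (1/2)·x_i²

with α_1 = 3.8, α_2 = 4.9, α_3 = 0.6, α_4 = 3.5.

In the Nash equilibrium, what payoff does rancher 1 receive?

41.42

Rancher i's FOC: ∂u_i/∂x_i = α_i − x_i = 0, so x_i* = α_i.
NE contributions = (3.8, 4.9, 0.6, 3.5); X = 12.8.
u_1 = α_1·X − ½·(x_1)² = 3.8·12.8 − ½·3.8² = 41.42.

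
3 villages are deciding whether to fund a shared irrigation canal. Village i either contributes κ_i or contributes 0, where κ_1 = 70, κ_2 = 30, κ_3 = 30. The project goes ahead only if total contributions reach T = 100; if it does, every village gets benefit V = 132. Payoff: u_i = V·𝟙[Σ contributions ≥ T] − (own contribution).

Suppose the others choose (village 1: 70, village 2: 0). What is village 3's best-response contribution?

Others' total = 70. Contributing 30 brings total to 100 ≥ 100: gain V − κ_3 = 102.
Best response: 30.

30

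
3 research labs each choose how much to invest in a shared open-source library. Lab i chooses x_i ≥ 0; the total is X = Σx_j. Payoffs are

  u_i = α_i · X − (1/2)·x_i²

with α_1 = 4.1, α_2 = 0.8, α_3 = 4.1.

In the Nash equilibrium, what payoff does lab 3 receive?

Lab i's FOC: ∂u_i/∂x_i = α_i − x_i = 0, so x_i* = α_i.
NE contributions = (4.1, 0.8, 4.1); X = 9.
u_3 = α_3·X − ½·(x_3)² = 4.1·9 − ½·4.1² = 28.495.

28.495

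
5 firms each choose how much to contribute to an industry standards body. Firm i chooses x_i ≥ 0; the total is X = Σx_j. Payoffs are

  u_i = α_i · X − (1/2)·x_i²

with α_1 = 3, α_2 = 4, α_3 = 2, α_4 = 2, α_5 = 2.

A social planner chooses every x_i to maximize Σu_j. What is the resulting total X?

Planner FOC: ∂(Σu_j)/∂x_i = (Σα_j) − x_i = 0, so x_i^SO = Σα_j = 13 for every i; X^SO = 65.

65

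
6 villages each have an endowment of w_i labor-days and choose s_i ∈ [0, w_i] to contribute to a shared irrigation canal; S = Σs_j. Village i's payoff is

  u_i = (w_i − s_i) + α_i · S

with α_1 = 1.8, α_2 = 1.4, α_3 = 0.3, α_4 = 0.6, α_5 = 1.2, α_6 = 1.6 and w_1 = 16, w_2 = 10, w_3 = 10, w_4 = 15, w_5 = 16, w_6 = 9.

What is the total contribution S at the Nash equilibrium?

51

∂u_i/∂s_i = α_i − 1, so village i contributes w_i if α_i > 1, else 0.
α_i > 1 for i ∈ {1, 2, 5, 6}; NE contributions (16, 10, 0, 0, 16, 9), S = 51.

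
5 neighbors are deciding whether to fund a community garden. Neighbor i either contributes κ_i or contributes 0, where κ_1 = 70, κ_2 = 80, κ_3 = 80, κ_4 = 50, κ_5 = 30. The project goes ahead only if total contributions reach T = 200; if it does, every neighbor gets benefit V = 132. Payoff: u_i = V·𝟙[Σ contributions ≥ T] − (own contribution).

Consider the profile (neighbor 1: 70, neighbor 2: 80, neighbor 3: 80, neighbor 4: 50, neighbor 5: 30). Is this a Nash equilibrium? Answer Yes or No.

Total = 310 ≥ 200: provided.
Neighbor 1 (pledges 70, payoff 62): dropping to 0 → total 240, payoff 132. Profitable deviation.

No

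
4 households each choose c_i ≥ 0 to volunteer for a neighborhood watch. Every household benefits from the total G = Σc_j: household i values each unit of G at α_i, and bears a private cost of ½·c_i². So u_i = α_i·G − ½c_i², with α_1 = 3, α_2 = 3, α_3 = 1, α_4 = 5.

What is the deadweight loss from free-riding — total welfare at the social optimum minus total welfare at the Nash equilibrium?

Household i's FOC: ∂u_i/∂c_i = α_i − c_i = 0, so c_i* = α_i.
NE contributions = (3, 3, 1, 5); G = 12.
W^NE = (Σα)·G − ½Σα_i² = 12² − ½·44 = 122.
Planner sets c_i = Σα_j = 12 for every i, so G^SO = 4·12 = 48.
W^SO = (Σα)·G^SO − ½·4·(Σα)² = (4/2)·12² = 288.
Deadweight loss = W^SO − W^NE = 166.

166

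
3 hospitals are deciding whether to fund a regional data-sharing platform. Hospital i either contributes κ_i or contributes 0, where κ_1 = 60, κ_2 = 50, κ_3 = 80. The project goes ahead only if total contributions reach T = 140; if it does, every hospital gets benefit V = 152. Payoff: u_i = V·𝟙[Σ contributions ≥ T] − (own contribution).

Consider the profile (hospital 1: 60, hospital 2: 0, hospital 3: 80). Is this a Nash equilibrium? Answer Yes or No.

Total = 140 ≥ 140: provided.
Hospital 1 (pledges 60, payoff 92): dropping to 0 → total 80, payoff 0. No gain.
Hospital 2 (pledges 0, payoff 152): pledging 50 → total 190, payoff 102. No gain.
Hospital 3 (pledges 80, payoff 72): dropping to 0 → total 60, payoff 0. No gain.

Yes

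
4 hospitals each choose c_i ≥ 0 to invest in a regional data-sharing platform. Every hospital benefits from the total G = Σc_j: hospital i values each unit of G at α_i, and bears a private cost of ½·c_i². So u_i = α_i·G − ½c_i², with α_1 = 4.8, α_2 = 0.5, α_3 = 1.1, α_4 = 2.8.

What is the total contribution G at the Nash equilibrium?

Hospital i's FOC: ∂u_i/∂c_i = α_i − c_i = 0, so c_i* = α_i.
NE contributions = (4.8, 0.5, 1.1, 2.8); G = 9.2.

9.2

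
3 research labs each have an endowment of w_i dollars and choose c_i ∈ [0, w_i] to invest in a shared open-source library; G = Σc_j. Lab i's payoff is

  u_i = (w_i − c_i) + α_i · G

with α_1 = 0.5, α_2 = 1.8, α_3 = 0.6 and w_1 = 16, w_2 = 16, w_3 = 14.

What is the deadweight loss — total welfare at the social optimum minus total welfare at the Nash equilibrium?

57

∂u_i/∂c_i = α_i − 1, so lab i contributes w_i if α_i > 1, else 0.
α_i > 1 for i ∈ {2}; NE contributions (0, 16, 0), G = 16.
W^NE = Σw_i − G^NE + (Σα_i)·G^NE = 46 + 1.9·16 = 76.4.
Planner: ∂(Σu_j)/∂c_i = Σα_j − 1 = 1.9 > 0, so everyone contributes w_i; G^SO = 46, W^SO = 46 + 1.9·46 = 133.4.
Deadweight loss = 57.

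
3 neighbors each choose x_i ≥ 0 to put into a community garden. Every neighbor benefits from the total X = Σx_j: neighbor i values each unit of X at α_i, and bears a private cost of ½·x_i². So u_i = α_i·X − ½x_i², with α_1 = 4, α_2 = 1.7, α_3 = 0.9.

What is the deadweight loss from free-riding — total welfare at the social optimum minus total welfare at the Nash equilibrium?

Neighbor i's FOC: ∂u_i/∂x_i = α_i − x_i = 0, so x_i* = α_i.
NE contributions = (4, 1.7, 0.9); X = 6.6.
W^NE = (Σα)·X − ½Σα_i² = 6.6² − ½·19.7 = 33.71.
Planner sets x_i = Σα_j = 6.6 for every i, so X^SO = 3·6.6 = 19.8.
W^SO = (Σα)·X^SO − ½·3·(Σα)² = (3/2)·6.6² = 65.34.
Deadweight loss = W^SO − W^NE = 31.63.

31.63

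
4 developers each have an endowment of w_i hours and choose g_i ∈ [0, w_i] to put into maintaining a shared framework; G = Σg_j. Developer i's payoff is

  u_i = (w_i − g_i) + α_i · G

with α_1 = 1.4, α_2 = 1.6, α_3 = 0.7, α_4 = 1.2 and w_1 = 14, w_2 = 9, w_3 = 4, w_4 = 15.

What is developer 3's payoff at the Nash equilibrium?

30.6

∂u_i/∂g_i = α_i − 1, so developer i contributes w_i if α_i > 1, else 0.
α_i > 1 for i ∈ {1, 2, 4}; NE contributions (14, 9, 0, 15), G = 38.
u_3 = (4 − 0) + 0.7·38 = 30.6.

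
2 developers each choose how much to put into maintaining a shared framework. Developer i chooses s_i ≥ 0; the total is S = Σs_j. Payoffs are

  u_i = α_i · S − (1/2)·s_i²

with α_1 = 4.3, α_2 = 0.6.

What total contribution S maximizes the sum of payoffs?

Planner FOC: ∂(Σu_j)/∂s_i = (Σα_j) − s_i = 0, so s_i^SO = Σα_j = 4.9 for every i; S^SO = 9.8.

9.8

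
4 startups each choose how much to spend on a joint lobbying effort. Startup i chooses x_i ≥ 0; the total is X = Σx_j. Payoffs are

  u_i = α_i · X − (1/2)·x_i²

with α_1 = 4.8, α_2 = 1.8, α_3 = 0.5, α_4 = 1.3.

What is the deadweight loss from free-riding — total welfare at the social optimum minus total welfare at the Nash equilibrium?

84.67

Startup i's FOC: ∂u_i/∂x_i = α_i − x_i = 0, so x_i* = α_i.
NE contributions = (4.8, 1.8, 0.5, 1.3); X = 8.4.
W^NE = (Σα)·X − ½Σα_i² = 8.4² − ½·28.22 = 56.45.
Planner sets x_i = Σα_j = 8.4 for every i, so X^SO = 4·8.4 = 33.6.
W^SO = (Σα)·X^SO − ½·4·(Σα)² = (4/2)·8.4² = 141.12.
Deadweight loss = W^SO − W^NE = 84.67.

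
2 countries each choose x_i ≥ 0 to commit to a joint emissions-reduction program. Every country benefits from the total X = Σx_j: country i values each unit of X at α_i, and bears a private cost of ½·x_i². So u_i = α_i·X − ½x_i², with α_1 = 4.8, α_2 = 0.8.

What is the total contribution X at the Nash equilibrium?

5.6

Country i's FOC: ∂u_i/∂x_i = α_i − x_i = 0, so x_i* = α_i.
NE contributions = (4.8, 0.8); X = 5.6.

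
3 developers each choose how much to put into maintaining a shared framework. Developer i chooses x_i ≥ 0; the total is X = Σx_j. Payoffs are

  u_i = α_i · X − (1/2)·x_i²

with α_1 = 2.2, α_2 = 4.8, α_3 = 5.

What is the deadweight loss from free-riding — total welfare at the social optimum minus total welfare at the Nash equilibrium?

98.44

Developer i's FOC: ∂u_i/∂x_i = α_i − x_i = 0, so x_i* = α_i.
NE contributions = (2.2, 4.8, 5); X = 12.
W^NE = (Σα)·X − ½Σα_i² = 12² − ½·52.88 = 117.56.
Planner sets x_i = Σα_j = 12 for every i, so X^SO = 3·12 = 36.
W^SO = (Σα)·X^SO − ½·3·(Σα)² = (3/2)·12² = 216.
Deadweight loss = W^SO − W^NE = 98.44.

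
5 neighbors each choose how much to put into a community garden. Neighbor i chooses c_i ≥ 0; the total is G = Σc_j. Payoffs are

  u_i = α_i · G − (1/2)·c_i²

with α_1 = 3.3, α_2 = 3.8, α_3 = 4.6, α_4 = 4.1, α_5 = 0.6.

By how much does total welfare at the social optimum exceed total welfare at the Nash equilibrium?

435.27

Neighbor i's FOC: ∂u_i/∂c_i = α_i − c_i = 0, so c_i* = α_i.
NE contributions = (3.3, 3.8, 4.6, 4.1, 0.6); G = 16.4.
W^NE = (Σα)·G − ½Σα_i² = 16.4² − ½·63.66 = 237.13.
Planner sets c_i = Σα_j = 16.4 for every i, so G^SO = 5·16.4 = 82.
W^SO = (Σα)·G^SO − ½·5·(Σα)² = (5/2)·16.4² = 672.4.
Deadweight loss = W^SO − W^NE = 435.27.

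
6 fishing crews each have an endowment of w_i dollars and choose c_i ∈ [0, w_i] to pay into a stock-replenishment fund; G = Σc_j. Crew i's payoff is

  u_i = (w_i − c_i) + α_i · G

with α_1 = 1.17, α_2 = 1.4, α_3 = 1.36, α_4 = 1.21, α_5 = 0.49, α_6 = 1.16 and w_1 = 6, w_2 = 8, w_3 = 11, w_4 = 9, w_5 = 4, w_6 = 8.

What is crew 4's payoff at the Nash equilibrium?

∂u_i/∂c_i = α_i − 1, so crew i contributes w_i if α_i > 1, else 0.
α_i > 1 for i ∈ {1, 2, 3, 4, 6}; NE contributions (6, 8, 11, 9, 0, 8), G = 42.
u_4 = (9 − 9) + 1.21·42 = 50.82.

50.82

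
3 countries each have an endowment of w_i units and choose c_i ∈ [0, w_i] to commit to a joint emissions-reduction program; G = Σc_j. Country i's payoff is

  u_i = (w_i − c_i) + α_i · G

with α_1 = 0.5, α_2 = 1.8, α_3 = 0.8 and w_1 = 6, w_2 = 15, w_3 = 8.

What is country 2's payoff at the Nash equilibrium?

27

∂u_i/∂c_i = α_i − 1, so country i contributes w_i if α_i > 1, else 0.
α_i > 1 for i ∈ {2}; NE contributions (0, 15, 0), G = 15.
u_2 = (15 − 15) + 1.8·15 = 27.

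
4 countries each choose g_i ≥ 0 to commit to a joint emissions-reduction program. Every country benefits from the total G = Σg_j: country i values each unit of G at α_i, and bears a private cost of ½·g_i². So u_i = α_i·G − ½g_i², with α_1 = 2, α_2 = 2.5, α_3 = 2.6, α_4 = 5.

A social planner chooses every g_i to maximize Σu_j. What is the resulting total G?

48.4

Planner FOC: ∂(Σu_j)/∂g_i = (Σα_j) − g_i = 0, so g_i^SO = Σα_j = 12.1 for every i; G^SO = 48.4.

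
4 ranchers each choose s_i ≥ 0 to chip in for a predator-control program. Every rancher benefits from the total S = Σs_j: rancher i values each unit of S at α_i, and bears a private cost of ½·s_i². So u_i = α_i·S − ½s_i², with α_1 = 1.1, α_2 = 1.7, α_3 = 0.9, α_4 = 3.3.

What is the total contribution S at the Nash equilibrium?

7

Rancher i's FOC: ∂u_i/∂s_i = α_i − s_i = 0, so s_i* = α_i.
NE contributions = (1.1, 1.7, 0.9, 3.3); S = 7.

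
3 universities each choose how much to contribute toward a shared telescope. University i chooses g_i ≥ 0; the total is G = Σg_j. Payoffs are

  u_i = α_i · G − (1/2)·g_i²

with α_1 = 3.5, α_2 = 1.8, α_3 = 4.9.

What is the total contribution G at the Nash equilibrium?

University i's FOC: ∂u_i/∂g_i = α_i − g_i = 0, so g_i* = α_i.
NE contributions = (3.5, 1.8, 4.9); G = 10.2.

10.2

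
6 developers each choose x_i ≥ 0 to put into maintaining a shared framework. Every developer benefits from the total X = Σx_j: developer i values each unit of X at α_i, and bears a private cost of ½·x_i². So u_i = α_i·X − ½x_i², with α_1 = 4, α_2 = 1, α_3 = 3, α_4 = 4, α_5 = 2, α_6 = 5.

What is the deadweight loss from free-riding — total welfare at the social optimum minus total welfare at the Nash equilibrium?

757.5

Developer i's FOC: ∂u_i/∂x_i = α_i − x_i = 0, so x_i* = α_i.
NE contributions = (4, 1, 3, 4, 2, 5); X = 19.
W^NE = (Σα)·X − ½Σα_i² = 19² − ½·71 = 325.5.
Planner sets x_i = Σα_j = 19 for every i, so X^SO = 6·19 = 114.
W^SO = (Σα)·X^SO − ½·6·(Σα)² = (6/2)·19² = 1083.
Deadweight loss = W^SO − W^NE = 757.5.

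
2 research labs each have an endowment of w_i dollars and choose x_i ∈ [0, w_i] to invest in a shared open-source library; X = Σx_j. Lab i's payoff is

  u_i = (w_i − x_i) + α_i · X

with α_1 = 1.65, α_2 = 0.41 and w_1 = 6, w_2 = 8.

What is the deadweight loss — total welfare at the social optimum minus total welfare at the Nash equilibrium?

∂u_i/∂x_i = α_i − 1, so lab i contributes w_i if α_i > 1, else 0.
α_i > 1 for i ∈ {1}; NE contributions (6, 0), X = 6.
W^NE = Σw_i − X^NE + (Σα_i)·X^NE = 14 + 1.06·6 = 20.36.
Planner: ∂(Σu_j)/∂x_i = Σα_j − 1 = 1.06 > 0, so everyone contributes w_i; X^SO = 14, W^SO = 14 + 1.06·14 = 28.84.
Deadweight loss = 8.48.

8.48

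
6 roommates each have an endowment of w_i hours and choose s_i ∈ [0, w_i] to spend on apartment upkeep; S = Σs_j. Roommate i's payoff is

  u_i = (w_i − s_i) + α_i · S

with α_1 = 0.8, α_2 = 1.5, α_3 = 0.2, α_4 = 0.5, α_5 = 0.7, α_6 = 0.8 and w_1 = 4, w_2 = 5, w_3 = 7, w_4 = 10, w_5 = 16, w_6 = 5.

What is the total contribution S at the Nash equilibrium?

∂u_i/∂s_i = α_i − 1, so roommate i contributes w_i if α_i > 1, else 0.
α_i > 1 for i ∈ {2}; NE contributions (0, 5, 0, 0, 0, 0), S = 5.

5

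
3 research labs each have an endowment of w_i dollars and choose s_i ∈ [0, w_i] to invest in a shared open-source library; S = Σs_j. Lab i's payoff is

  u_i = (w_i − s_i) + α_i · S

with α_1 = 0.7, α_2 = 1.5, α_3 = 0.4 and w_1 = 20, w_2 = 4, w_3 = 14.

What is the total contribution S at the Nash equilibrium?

4

∂u_i/∂s_i = α_i − 1, so lab i contributes w_i if α_i > 1, else 0.
α_i > 1 for i ∈ {2}; NE contributions (0, 4, 0), S = 4.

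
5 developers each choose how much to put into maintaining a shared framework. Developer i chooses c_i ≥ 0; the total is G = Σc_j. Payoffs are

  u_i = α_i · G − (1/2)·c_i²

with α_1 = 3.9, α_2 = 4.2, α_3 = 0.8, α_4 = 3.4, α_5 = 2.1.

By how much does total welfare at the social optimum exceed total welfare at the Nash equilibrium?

335.77

Developer i's FOC: ∂u_i/∂c_i = α_i − c_i = 0, so c_i* = α_i.
NE contributions = (3.9, 4.2, 0.8, 3.4, 2.1); G = 14.4.
W^NE = (Σα)·G − ½Σα_i² = 14.4² − ½·49.46 = 182.63.
Planner sets c_i = Σα_j = 14.4 for every i, so G^SO = 5·14.4 = 72.
W^SO = (Σα)·G^SO − ½·5·(Σα)² = (5/2)·14.4² = 518.4.
Deadweight loss = W^SO − W^NE = 335.77.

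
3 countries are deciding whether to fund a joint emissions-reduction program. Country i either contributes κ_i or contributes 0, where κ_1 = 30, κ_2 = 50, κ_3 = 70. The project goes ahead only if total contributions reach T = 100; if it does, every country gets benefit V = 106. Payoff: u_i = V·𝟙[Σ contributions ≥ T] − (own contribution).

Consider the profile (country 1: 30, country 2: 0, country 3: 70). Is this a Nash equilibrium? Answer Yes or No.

Yes

Total = 100 ≥ 100: provided.
Country 1 (pledges 30, payoff 76): dropping to 0 → total 70, payoff 0. No gain.
Country 2 (pledges 0, payoff 106): pledging 50 → total 150, payoff 56. No gain.
Country 3 (pledges 70, payoff 36): dropping to 0 → total 30, payoff 0. No gain.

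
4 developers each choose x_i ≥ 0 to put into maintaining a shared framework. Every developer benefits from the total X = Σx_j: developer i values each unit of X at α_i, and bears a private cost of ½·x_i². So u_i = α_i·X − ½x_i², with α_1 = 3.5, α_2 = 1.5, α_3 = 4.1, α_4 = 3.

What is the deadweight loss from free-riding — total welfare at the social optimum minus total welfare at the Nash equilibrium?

Developer i's FOC: ∂u_i/∂x_i = α_i − x_i = 0, so x_i* = α_i.
NE contributions = (3.5, 1.5, 4.1, 3); X = 12.1.
W^NE = (Σα)·X − ½Σα_i² = 12.1² − ½·40.31 = 126.255.
Planner sets x_i = Σα_j = 12.1 for every i, so X^SO = 4·12.1 = 48.4.
W^SO = (Σα)·X^SO − ½·4·(Σα)² = (4/2)·12.1² = 292.82.
Deadweight loss = W^SO − W^NE = 166.565.

166.565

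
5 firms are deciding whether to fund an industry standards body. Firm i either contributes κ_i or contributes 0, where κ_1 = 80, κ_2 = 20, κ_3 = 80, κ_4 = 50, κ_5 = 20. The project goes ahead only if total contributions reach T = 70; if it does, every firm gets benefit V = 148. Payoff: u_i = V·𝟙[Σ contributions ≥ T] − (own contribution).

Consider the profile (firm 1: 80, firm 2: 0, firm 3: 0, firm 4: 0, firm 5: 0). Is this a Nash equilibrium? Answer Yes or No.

Total = 80 ≥ 70: provided.
Firm 1 (pledges 80, payoff 68): dropping to 0 → total 0, payoff 0. No gain.
Firm 2 (pledges 0, payoff 148): pledging 20 → total 100, payoff 128. No gain.
Firm 3 (pledges 0, payoff 148): pledging 80 → total 160, payoff 68. No gain.
Firm 4 (pledges 0, payoff 148): pledging 50 → total 130, payoff 98. No gain.
Firm 5 (pledges 0, payoff 148): pledging 20 → total 100, payoff 128. No gain.

Yes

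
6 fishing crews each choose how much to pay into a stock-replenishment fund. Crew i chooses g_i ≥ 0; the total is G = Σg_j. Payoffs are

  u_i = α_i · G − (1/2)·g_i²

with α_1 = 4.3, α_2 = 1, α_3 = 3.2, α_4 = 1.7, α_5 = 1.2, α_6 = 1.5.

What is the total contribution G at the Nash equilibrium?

12.9

Crew i's FOC: ∂u_i/∂g_i = α_i − g_i = 0, so g_i* = α_i.
NE contributions = (4.3, 1, 3.2, 1.7, 1.2, 1.5); G = 12.9.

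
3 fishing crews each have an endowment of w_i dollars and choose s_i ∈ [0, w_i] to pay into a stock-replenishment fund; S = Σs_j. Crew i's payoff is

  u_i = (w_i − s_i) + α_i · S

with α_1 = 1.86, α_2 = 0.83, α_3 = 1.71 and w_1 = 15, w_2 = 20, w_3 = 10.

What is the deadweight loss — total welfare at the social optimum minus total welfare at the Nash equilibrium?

68

∂u_i/∂s_i = α_i − 1, so crew i contributes w_i if α_i > 1, else 0.
α_i > 1 for i ∈ {1, 3}; NE contributions (15, 0, 10), S = 25.
W^NE = Σw_i − S^NE + (Σα_i)·S^NE = 45 + 3.4·25 = 130.
Planner: ∂(Σu_j)/∂s_i = Σα_j − 1 = 3.4 > 0, so everyone contributes w_i; S^SO = 45, W^SO = 45 + 3.4·45 = 198.
Deadweight loss = 68.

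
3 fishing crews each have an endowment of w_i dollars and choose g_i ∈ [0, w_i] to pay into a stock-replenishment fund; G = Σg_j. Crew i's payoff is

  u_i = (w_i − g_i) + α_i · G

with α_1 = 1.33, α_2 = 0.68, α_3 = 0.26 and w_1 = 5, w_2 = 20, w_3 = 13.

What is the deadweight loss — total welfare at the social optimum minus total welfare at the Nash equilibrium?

41.91

∂u_i/∂g_i = α_i − 1, so crew i contributes w_i if α_i > 1, else 0.
α_i > 1 for i ∈ {1}; NE contributions (5, 0, 0), G = 5.
W^NE = Σw_i − G^NE + (Σα_i)·G^NE = 38 + 1.27·5 = 44.35.
Planner: ∂(Σu_j)/∂g_i = Σα_j − 1 = 1.27 > 0, so everyone contributes w_i; G^SO = 38, W^SO = 38 + 1.27·38 = 86.26.
Deadweight loss = 41.91.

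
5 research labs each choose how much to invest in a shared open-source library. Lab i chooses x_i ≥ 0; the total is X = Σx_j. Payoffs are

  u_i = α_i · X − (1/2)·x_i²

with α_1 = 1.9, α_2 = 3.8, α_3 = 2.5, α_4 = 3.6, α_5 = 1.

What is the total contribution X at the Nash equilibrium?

12.8

Lab i's FOC: ∂u_i/∂x_i = α_i − x_i = 0, so x_i* = α_i.
NE contributions = (1.9, 3.8, 2.5, 3.6, 1); X = 12.8.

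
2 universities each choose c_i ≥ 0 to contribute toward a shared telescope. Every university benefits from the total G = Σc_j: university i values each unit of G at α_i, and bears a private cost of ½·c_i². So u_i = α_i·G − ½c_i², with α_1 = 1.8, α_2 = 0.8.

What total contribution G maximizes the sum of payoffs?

5.2

Planner FOC: ∂(Σu_j)/∂c_i = (Σα_j) − c_i = 0, so c_i^SO = Σα_j = 2.6 for every i; G^SO = 5.2.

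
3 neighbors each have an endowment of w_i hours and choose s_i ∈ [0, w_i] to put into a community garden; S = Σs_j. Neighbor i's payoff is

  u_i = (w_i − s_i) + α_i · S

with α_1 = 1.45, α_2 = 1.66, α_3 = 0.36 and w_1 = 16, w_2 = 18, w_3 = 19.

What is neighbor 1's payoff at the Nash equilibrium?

∂u_i/∂s_i = α_i − 1, so neighbor i contributes w_i if α_i > 1, else 0.
α_i > 1 for i ∈ {1, 2}; NE contributions (16, 18, 0), S = 34.
u_1 = (16 − 16) + 1.45·34 = 49.3.

49.3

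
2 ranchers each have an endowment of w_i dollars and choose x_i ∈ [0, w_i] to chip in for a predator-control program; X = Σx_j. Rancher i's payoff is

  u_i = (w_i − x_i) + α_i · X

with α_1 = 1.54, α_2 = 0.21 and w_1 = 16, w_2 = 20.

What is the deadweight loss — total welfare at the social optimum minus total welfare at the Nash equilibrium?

∂u_i/∂x_i = α_i − 1, so rancher i contributes w_i if α_i > 1, else 0.
α_i > 1 for i ∈ {1}; NE contributions (16, 0), X = 16.
W^NE = Σw_i − X^NE + (Σα_i)·X^NE = 36 + 0.75·16 = 48.
Planner: ∂(Σu_j)/∂x_i = Σα_j − 1 = 0.75 > 0, so everyone contributes w_i; X^SO = 36, W^SO = 36 + 0.75·36 = 63.
Deadweight loss = 15.

15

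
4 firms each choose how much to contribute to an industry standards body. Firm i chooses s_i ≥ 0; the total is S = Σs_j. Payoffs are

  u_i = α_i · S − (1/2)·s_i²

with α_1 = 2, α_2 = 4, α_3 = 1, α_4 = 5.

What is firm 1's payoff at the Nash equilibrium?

Firm i's FOC: ∂u_i/∂s_i = α_i − s_i = 0, so s_i* = α_i.
NE contributions = (2, 4, 1, 5); S = 12.
u_1 = α_1·S − ½·(s_1)² = 2·12 − ½·2² = 22.

22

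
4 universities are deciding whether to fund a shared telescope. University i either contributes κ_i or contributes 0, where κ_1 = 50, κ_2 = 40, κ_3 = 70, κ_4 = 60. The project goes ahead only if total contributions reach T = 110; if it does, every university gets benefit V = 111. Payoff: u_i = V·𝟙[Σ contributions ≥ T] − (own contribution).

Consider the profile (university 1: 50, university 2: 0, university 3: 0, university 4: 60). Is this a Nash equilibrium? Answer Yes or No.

Total = 110 ≥ 110: provided.
University 1 (pledges 50, payoff 61): dropping to 0 → total 60, payoff 0. No gain.
University 2 (pledges 0, payoff 111): pledging 40 → total 150, payoff 71. No gain.
University 3 (pledges 0, payoff 111): pledging 70 → total 180, payoff 41. No gain.
University 4 (pledges 60, payoff 51): dropping to 0 → total 50, payoff 0. No gain.

Yes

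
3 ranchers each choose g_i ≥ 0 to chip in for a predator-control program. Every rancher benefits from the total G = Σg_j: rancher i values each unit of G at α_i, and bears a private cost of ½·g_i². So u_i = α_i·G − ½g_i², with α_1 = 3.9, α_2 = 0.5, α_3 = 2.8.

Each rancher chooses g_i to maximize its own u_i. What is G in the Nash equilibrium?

Rancher i's FOC: ∂u_i/∂g_i = α_i − g_i = 0, so g_i* = α_i.
NE contributions = (3.9, 0.5, 2.8); G = 7.2.

7.2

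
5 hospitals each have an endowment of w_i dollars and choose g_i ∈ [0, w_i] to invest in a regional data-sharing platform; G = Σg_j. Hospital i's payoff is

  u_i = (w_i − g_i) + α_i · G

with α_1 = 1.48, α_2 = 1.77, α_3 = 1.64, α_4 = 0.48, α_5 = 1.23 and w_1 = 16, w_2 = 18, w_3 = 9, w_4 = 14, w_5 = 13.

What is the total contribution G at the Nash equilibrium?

56

∂u_i/∂g_i = α_i − 1, so hospital i contributes w_i if α_i > 1, else 0.
α_i > 1 for i ∈ {1, 2, 3, 5}; NE contributions (16, 18, 9, 0, 13), G = 56.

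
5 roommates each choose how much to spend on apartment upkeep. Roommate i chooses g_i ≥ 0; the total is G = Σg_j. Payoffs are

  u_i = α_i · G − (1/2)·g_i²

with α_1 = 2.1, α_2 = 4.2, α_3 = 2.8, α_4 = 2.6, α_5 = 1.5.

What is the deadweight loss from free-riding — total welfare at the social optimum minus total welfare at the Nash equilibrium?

Roommate i's FOC: ∂u_i/∂g_i = α_i − g_i = 0, so g_i* = α_i.
NE contributions = (2.1, 4.2, 2.8, 2.6, 1.5); G = 13.2.
W^NE = (Σα)·G − ½Σα_i² = 13.2² − ½·38.9 = 154.79.
Planner sets g_i = Σα_j = 13.2 for every i, so G^SO = 5·13.2 = 66.
W^SO = (Σα)·G^SO − ½·5·(Σα)² = (5/2)·13.2² = 435.6.
Deadweight loss = W^SO − W^NE = 280.81.

280.81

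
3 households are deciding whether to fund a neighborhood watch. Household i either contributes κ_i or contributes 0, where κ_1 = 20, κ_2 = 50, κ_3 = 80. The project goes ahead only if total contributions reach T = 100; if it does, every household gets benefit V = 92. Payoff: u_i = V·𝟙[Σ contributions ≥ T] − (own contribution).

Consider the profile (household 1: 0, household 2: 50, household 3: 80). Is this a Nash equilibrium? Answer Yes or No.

Total = 130 ≥ 100: provided.
Household 1 (pledges 0, payoff 92): pledging 20 → total 150, payoff 72. No gain.
Household 2 (pledges 50, payoff 42): dropping to 0 → total 80, payoff 0. No gain.
Household 3 (pledges 80, payoff 12): dropping to 0 → total 50, payoff 0. No gain.

Yes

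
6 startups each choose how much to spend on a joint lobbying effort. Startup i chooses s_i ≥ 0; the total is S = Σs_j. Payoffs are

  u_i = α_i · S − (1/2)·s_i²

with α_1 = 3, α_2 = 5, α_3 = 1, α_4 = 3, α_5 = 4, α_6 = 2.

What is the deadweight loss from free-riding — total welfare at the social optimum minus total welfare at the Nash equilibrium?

680

Startup i's FOC: ∂u_i/∂s_i = α_i − s_i = 0, so s_i* = α_i.
NE contributions = (3, 5, 1, 3, 4, 2); S = 18.
W^NE = (Σα)·S − ½Σα_i² = 18² − ½·64 = 292.
Planner sets s_i = Σα_j = 18 for every i, so S^SO = 6·18 = 108.
W^SO = (Σα)·S^SO − ½·6·(Σα)² = (6/2)·18² = 972.
Deadweight loss = W^SO − W^NE = 680.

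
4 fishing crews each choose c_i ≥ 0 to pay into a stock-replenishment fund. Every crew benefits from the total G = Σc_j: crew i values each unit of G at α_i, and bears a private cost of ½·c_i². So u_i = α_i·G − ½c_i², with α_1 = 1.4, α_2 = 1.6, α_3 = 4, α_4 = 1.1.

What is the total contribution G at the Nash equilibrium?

Crew i's FOC: ∂u_i/∂c_i = α_i − c_i = 0, so c_i* = α_i.
NE contributions = (1.4, 1.6, 4, 1.1); G = 8.1.

8.1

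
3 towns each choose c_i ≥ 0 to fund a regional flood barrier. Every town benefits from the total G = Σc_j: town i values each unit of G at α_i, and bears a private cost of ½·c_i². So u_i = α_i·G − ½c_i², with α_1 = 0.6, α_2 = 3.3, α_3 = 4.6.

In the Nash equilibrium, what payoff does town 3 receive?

Town i's FOC: ∂u_i/∂c_i = α_i − c_i = 0, so c_i* = α_i.
NE contributions = (0.6, 3.3, 4.6); G = 8.5.
u_3 = α_3·G − ½·(c_3)² = 4.6·8.5 − ½·4.6² = 28.52.

28.52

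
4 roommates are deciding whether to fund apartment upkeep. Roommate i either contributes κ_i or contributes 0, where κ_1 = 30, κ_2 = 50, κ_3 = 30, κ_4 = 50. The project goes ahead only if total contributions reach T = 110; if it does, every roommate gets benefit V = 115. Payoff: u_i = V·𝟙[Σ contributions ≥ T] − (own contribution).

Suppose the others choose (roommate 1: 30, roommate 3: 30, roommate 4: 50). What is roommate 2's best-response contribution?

0

Others' total = 110 ≥ 110; contributing adds cost 50 for no extra benefit.
Best response: 0.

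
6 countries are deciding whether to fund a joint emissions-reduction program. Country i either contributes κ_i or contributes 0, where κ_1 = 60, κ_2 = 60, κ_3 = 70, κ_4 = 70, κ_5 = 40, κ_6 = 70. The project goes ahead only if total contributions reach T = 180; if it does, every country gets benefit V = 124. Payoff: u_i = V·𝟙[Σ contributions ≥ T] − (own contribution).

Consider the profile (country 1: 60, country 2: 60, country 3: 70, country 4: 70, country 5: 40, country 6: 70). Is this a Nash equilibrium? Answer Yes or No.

No

Total = 370 ≥ 180: provided.
Country 1 (pledges 60, payoff 64): dropping to 0 → total 310, payoff 124. Profitable deviation.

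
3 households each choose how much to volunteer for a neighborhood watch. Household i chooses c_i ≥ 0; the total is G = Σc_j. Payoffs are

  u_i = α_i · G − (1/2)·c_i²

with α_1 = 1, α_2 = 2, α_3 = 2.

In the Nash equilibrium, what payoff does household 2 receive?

8

Household i's FOC: ∂u_i/∂c_i = α_i − c_i = 0, so c_i* = α_i.
NE contributions = (1, 2, 2); G = 5.
u_2 = α_2·G − ½·(c_2)² = 2·5 − ½·2² = 8.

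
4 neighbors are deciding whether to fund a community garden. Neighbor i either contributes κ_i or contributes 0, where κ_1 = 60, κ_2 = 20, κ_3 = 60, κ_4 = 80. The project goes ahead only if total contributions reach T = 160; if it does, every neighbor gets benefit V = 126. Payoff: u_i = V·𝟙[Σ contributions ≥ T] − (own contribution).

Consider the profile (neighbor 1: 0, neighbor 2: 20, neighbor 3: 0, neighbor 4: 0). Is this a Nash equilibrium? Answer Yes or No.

No

Total = 20 < 160: not provided.
Neighbor 1 (pledges 0, payoff 0): pledging 60 → total 80, payoff -60. No gain.
Neighbor 2 (pledges 20, payoff -20): dropping to 0 → total 0, payoff 0. Profitable deviation.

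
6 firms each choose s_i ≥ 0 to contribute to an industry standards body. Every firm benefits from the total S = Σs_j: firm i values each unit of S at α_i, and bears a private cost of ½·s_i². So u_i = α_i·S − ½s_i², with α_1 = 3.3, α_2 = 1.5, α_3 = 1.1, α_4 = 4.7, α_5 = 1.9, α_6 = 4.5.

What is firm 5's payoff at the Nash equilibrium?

30.495

Firm i's FOC: ∂u_i/∂s_i = α_i − s_i = 0, so s_i* = α_i.
NE contributions = (3.3, 1.5, 1.1, 4.7, 1.9, 4.5); S = 17.
u_5 = α_5·S − ½·(s_5)² = 1.9·17 − ½·1.9² = 30.495.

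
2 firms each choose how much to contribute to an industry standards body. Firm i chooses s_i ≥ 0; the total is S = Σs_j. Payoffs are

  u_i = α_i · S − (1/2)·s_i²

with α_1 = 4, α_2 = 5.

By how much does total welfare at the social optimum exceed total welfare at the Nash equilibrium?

Firm i's FOC: ∂u_i/∂s_i = α_i − s_i = 0, so s_i* = α_i.
NE contributions = (4, 5); S = 9.
W^NE = (Σα)·S − ½Σα_i² = 9² − ½·41 = 60.5.
Planner sets s_i = Σα_j = 9 for every i, so S^SO = 2·9 = 18.
W^SO = (Σα)·S^SO − ½·2·(Σα)² = (2/2)·9² = 81.
Deadweight loss = W^SO − W^NE = 20.5.

20.5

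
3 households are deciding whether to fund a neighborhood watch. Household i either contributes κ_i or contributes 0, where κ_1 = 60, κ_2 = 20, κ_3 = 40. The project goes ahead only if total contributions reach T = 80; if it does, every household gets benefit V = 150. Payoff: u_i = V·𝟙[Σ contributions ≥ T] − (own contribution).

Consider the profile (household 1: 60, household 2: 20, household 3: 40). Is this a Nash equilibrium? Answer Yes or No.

Total = 120 ≥ 80: provided.
Household 1 (pledges 60, payoff 90): dropping to 0 → total 60, payoff 0. No gain.
Household 2 (pledges 20, payoff 130): dropping to 0 → total 100, payoff 150. Profitable deviation.

No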